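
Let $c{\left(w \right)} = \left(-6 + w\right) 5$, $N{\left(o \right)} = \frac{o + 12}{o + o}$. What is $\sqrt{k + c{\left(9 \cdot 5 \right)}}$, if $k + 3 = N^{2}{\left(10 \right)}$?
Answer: $\frac{139}{10} \approx 13.9$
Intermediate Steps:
$N{\left(o \right)} = \frac{12 + o}{2 o}$
$c{\left(w \right)} = -30 + 5 w$
$k = - \frac{179}{100}$ ($k = -3 + \left(\frac{12 + 10}{2 \cdot 10}\right)^{2} = -3 + \left(\frac{1}{2} \cdot \frac{1}{10} \cdot 22\right)^{2} = -3 + \left(\frac{11}{10}\right)^{2} = -3 + \frac{121}{100} = - \frac{179}{100} \approx -1.79$)
$\sqrt{k + c{\left(9 \cdot 5 \right)}} = \sqrt{- \frac{179}{100} - \left(30 - 5 \cdot 9 \cdot 5\right)} = \sqrt{- \frac{179}{100} + \left(-30 + 5 \cdot 45\right)} = \sqrt{- \frac{179}{100} + \left(-30 + 225\right)} = \sqrt{- \frac{179}{100} + 195} = \sqrt{\frac{19321}{100}} = \frac{139}{10}$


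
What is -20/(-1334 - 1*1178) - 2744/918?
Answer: -859321/288252 ≈ -2.9811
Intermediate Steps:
-20/(-1334 - 1*1178) - 2744/918 = -20/(-1334 - 1178) - 2744*1/918 = -20/(-2512) - 1372/459 = -20*(-1/2512) - 1372/459 = 5/628 - 1372/459 = -859321/288252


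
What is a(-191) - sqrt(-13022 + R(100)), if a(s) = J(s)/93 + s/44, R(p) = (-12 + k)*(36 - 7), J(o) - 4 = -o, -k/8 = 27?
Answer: -3061/1364 - I*sqrt(19634) ≈ -2.2441 - 140.12*I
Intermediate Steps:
k = -216 (k = -8*27 = -216)
J(o) = 4 - o
R(p) = -6612 (R(p) = (-12 - 216)*(36 - 7) = -228*29 = -6612)
a(s) = 4/93 + 49*s/4092 (a(s) = (4 - s)/93 + s/44 = (4 - s)*(1/93) + s*(1/44) = (4/93 - s/93) + s/44 = 4/93 + 49*s/4092)
a(-191) - sqrt(-13022 + R(100)) = (4/93 + (49/4092)*(-191)) - sqrt(-13022 - 6612) = (4/93 - 9359/4092) - sqrt(-19634) = -3061/1364 - I*sqrt(19634)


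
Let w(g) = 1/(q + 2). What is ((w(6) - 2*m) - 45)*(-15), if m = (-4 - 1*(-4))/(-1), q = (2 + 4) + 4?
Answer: 2695/4 ≈ 673.75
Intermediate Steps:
q = 10 (q = 6 + 4 = 10)
w(g) = 1/12 (w(g) = 1/(10 + 2) = 1/12)
m = 0 (m = (-4 + 4)*(-1) = 0*(-1) = 0)
((w(6) - 2*m) - 45)*(-15) = ((1/12 - 2*0) - 45)*(-15) = ((1/12 + 0) - 45)*(-15) = (1/12 - 45)*(-15) = -539/12*(-15) = 2695/4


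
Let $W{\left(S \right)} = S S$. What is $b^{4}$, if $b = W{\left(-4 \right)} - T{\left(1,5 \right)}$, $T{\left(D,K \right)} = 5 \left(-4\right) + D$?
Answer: $1500625$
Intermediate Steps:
$W{\left(S \right)} = S^{2}$
$T{\left(D,K \right)} = -20 + D$
$b = 35$ ($b = \left(-4\right)^{2} - \left(-20 + 1\right) = 16 - -19 = 16 + 19 = 35$)
$b^{4} = 35^{4} = 1500625$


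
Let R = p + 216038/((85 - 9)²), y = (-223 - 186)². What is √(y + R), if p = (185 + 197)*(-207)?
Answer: √509699670/76 ≈ 297.06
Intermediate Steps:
y = 167281 (y = (-409)² = 167281)
p = -79074 (p = 382*(-207) = -79074)
R = -228257693/2888 (R = -79074 + 216038/((85 - 9)²) = -79074 + 216038/(76²) = -79074 + 216038/5776 = -79074 + 216038*(1/5776) = -79074 + 108019/2888 = -228257693/2888 ≈ -79037.)
√(y + R) = √(167281 - 228257693/2888) = √(254849835/2888) = √509699670/76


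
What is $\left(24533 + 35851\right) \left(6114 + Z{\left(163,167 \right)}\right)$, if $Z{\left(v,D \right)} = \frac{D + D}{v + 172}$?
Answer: $\frac{123698073216}{335} \approx 3.6925 \cdot 10^{8}$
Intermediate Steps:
$Z{\left(v,D \right)} = \frac{2 D}{172 + v}$
$\left(24533 + 35851\right) \left(6114 + Z{\left(163,167 \right)}\right) = \left(24533 + 35851\right) \left(6114 + 2 \cdot 167 \frac{1}{172 + 163}\right) = 60384 \left(6114 + 2 \cdot 167 \cdot \frac{1}{335}\right) = 60384 \left(6114 + \frac{334}{335}\right) = 60384 \cdot \frac{2048524}{335} = \frac{123698073216}{335}$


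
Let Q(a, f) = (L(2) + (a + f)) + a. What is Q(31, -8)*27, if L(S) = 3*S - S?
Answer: 1566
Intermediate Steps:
L(S) = 2*S
Q(a, f) = 4 + f + 2*a (Q(a, f) = (2*2 + (a + f)) + a = (4 + (a + f)) + a = (4 + a + f) + a = 4 + f + 2*a)
Q(31, -8)*27 = (4 - 8 + 2*31)*27 = (4 - 8 + 62)*27 = 58*27 = 1566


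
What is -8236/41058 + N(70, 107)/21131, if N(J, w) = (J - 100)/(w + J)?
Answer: -5134235312/25594099641 ≈ -0.20060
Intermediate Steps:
N(J, w) = (-100 + J)/(J + w)
-8236/41058 + N(70, 107)/21131 = -8236/41058 + ((-100 + 70)/(70 + 107))/21131 = -8236*1/41058 + (-30/177)*(1/21131) = -4118/20529 + ((1/177)*(-30))*(1/21131) = -4118/20529 - 10/59*1/21131 = -4118/20529 - 10/1246729 = -5134235312/25594099641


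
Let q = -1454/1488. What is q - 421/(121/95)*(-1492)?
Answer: 44396281793/90024 ≈ 4.9316e+5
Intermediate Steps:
q = -727/744 (q = -1454*1/1488 = -727/744 ≈ -0.97715)
q - 421/(121/95)*(-1492) = -727/744 - 421/(121/95)*(-1492) = -727/744 - 421/(121*(1/95))*(-1492) = -727/744 - 421/121/95*(-1492) = -727/744 - 421*95/121*(-1492) = -727/744 - 39995/121*(-1492) = -727/744 + 59672540/121 = 44396281793/90024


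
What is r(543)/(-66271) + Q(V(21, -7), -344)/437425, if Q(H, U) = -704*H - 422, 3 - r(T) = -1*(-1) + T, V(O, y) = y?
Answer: 535264051/28988592175 ≈ 0.018465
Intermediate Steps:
r(T) = 2 - T (r(T) = 3 - (-1*(-1) + T) = 3 - (1 + T) = 3 + (-1 - T) = 2 - T)
Q(H, U) = -422 - 704*H
r(543)/(-66271) + Q(V(21, -7), -344)/437425 = (2 - 1*543)/(-66271) + (-422 - 704*(-7))/437425 = (2 - 543)*(-1/66271) + (-422 + 4928)*(1/437425) = -541*(-1/66271) + 4506*(1/437425) = 541/66271 + 4506/437425 = 535264051/28988592175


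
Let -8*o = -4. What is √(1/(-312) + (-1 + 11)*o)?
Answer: √121602/156 ≈ 2.2354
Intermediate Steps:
o = ½ (o = -⅛*(-4) = ½ ≈ 0.50000)
√(1/(-312) + (-1 + 11)*o) = √(1/(-312) + (-1 + 11)*(½)) = √(-1/312 + 10*(½)) = √(-1/312 + 5) = √(1559/312) = √121602/156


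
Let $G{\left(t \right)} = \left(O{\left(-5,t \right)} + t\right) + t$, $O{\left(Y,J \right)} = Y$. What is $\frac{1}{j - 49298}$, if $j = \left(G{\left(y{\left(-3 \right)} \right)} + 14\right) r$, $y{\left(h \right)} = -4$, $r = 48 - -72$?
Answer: $- \frac{1}{49178} \approx -2.0334 \cdot 10^{-5}$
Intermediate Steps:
$r = 120$ ($r = 48 + 72 = 120$)
$G{\left(t \right)} = -5 + 2 t$ ($G{\left(t \right)} = \left(-5 + t\right) + t = -5 + 2 t$)
$j = 120$ ($j = \left(\left(-5 + 2 \left(-4\right)\right) + 14\right) 120 = \left(\left(-5 - 8\right) + 14\right) 120 = \left(-13 + 14\right) 120 = 1 \cdot 120 = 120$)
$\frac{1}{j - 49298} = \frac{1}{120 - 49298} = \frac{1}{-49178} = - \frac{1}{49178}$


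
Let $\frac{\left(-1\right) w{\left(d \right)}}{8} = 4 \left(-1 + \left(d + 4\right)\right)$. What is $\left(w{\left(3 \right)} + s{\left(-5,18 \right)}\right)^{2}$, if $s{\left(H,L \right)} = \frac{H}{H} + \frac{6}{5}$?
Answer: $\frac{900601}{25} \approx 36024.0$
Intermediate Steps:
$s{\left(H,L \right)} = \frac{11}{5}$ ($s{\left(H,L \right)} = 1 + 6 \cdot \frac{1}{5} = 1 + \frac{6}{5} = \frac{11}{5}$)
$w{\left(d \right)} = -96 - 32 d$ ($w{\left(d \right)} = - 8 \cdot 4 \left(-1 + \left(d + 4\right)\right) = - 8 \cdot 4 \left(-1 + \left(4 + d\right)\right) = - 8 \cdot 4 \left(3 + d\right) = - 8 \left(12 + 4 d\right) = -96 - 32 d$)
$\left(w{\left(3 \right)} + s{\left(-5,18 \right)}\right)^{2} = \left(\left(-96 - 96\right) + \frac{11}{5}\right)^{2} = \left(-192 + \frac{11}{5}\right)^{2} = \left(- \frac{949}{5}\right)^{2} = \frac{900601}{25}$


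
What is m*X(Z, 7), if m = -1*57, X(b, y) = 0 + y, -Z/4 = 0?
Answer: -399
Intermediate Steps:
Z = 0 (Z = -4*0 = 0)
X(b, y) = y
m = -57
m*X(Z, 7) = -57*7 = -399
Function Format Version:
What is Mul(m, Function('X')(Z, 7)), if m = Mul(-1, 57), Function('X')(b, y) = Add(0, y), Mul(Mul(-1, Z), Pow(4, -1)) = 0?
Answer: -399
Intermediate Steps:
Z = 0 (Z = Mul(-4, 0) = 0)
Function('X')(b, y) = y
m = -57
Mul(m, Function('X')(Z, 7)) = Mul(-57, 7) = -399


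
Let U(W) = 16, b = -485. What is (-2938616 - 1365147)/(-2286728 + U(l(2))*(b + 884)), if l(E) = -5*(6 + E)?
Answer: 4303763/2280344 ≈ 1.8873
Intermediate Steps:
l(E) = -30 - 5*E
(-2938616 - 1365147)/(-2286728 + U(l(2))*(b + 884)) = (-2938616 - 1365147)/(-2286728 + 16*(-485 + 884)) = -4303763/(-2286728 + 16*399) = -4303763/(-2286728 + 6384) = -4303763/(-2280344) = -4303763*(-1/2280344) = 4303763/2280344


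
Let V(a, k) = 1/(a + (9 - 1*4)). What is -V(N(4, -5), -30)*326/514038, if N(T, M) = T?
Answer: -163/2313171 ≈ -7.0466e-5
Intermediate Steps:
V(a, k) = 1/(5 + a) (V(a, k) = 1/(a + (9 - 4)) = 1/(a + 5) = 1/(5 + a))
-V(N(4, -5), -30)*326/514038 = -326/(5 + 4)/514038 = -326/9/514038 = -(⅑)*326/514038 = -326/(9*514038) = -1*163/2313171 = -163/2313171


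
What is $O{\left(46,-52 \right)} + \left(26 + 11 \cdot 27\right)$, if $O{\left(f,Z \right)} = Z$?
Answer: $271$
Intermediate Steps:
$O{\left(46,-52 \right)} + \left(26 + 11 \cdot 27\right) = -52 + \left(26 + 11 \cdot 27\right) = -52 + \left(26 + 297\right) = -52 + 323 = 271$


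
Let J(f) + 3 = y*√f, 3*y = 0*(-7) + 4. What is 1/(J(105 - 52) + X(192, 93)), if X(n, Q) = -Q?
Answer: -54/5131 - 3*√53/20524 ≈ -0.011588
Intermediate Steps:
y = 4/3 (y = (0*(-7) + 4)/3 = (0 + 4)/3 = (⅓)*4 = 4/3 ≈ 1.3333)
J(f) = -3 + 4*√f/3
1/(J(105 - 52) + X(192, 93)) = 1/((-3 + 4*√(105 - 52)/3) - 1*93) = 1/((-3 + 4*√53/3) - 93) = 1/(-96 + 4*√53/3)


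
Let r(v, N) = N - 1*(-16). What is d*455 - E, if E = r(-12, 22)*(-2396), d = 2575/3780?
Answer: 9866659/108 ≈ 91358.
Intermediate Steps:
r(v, N) = 16 + N (r(v, N) = N + 16 = 16 + N)
d = 515/756 (d = 2575*(1/3780) = 515/756 ≈ 0.68122)
E = -91048 (E = (16 + 22)*(-2396) = 38*(-2396) = -91048)
d*455 - E = (515/756)*455 - 1*(-91048) = 33475/108 + 91048 = 9866659/108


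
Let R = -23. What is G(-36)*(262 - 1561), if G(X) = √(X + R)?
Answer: -1299*I*√59 ≈ -9977.8*I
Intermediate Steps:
G(X) = √(-23 + X) (G(X) = √(X - 23) = √(-23 + X))
G(-36)*(262 - 1561) = √(-23 - 36)*(262 - 1561) = √(-59)*(-1299) = (I*√59)*(-1299) = -1299*I*√59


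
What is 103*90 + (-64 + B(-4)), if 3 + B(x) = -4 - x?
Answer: 9203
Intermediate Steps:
B(x) = -7 - x (B(x) = -3 + (-4 - x) = -7 - x)
103*90 + (-64 + B(-4)) = 103*90 + (-64 + (-7 - 1*(-4))) = 9270 + (-64 + (-7 + 4)) = 9270 + (-64 - 3) = 9270 - 67 = 9203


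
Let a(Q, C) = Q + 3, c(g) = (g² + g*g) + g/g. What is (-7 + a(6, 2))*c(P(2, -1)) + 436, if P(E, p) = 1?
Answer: 442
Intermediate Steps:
c(g) = 1 + 2*g² (c(g) = (g² + g²) + 1 = 2*g² + 1 = 1 + 2*g²)
a(Q, C) = 3 + Q
(-7 + a(6, 2))*c(P(2, -1)) + 436 = (-7 + (3 + 6))*(1 + 2*1²) + 436 = (-7 + 9)*(1 + 2*1) + 436 = 2*(1 + 2) + 436 = 2*3 + 436 = 6 + 436 = 442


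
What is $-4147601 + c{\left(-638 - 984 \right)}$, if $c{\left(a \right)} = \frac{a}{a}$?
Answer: $-4147600$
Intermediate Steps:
$c{\left(a \right)} = 1$
$-4147601 + c{\left(-638 - 984 \right)} = -4147601 + 1 = -4147600$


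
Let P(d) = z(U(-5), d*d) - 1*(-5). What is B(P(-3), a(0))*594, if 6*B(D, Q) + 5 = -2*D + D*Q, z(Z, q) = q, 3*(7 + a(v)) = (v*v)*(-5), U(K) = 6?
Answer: -12969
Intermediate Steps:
a(v) = -7 - 5*v²/3 (a(v) = -7 + ((v*v)*(-5))/3 = -7 + (v²*(-5))/3 = -7 + (-5*v²)/3 = -7 - 5*v²/3)
P(d) = 5 + d² (P(d) = d*d - 1*(-5) = d² + 5 = 5 + d²)
B(D, Q) = -⅚ - D/3 + D*Q/6 (B(D, Q) = -⅚ + (-2*D + D*Q)/6 = -⅚ + (-D/3 + D*Q/6) = -⅚ - D/3 + D*Q/6)
B(P(-3), a(0))*594 = (-⅚ - (5 + (-3)²)/3 + (5 + (-3)²)*(-7 - 5/3*0²)/6)*594 = (-⅚ - (5 + 9)/3 + (5 + 9)*(-7 - 5/3*0)/6)*594 = (-⅚ - ⅓*14 + (⅙)*14*(-7 + 0))*594 = (-⅚ - 14/3 + (⅙)*14*(-7))*594 = (-⅚ - 14/3 - 49/3)*594 = -131/6*594 = -12969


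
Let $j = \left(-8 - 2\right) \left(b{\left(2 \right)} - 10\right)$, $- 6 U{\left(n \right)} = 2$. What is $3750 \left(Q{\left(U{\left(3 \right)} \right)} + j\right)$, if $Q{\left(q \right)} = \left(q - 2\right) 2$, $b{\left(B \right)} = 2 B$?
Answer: $207500$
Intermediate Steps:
$U{\left(n \right)} = - \frac{1}{3}$ ($U{\left(n \right)} = \left(- \frac{1}{6}\right) 2 = - \frac{1}{3}$)
$Q{\left(q \right)} = -4 + 2 q$ ($Q{\left(q \right)} = \left(-2 + q\right) 2 = -4 + 2 q$)
$j = 60$ ($j = \left(-8 - 2\right) \left(2 \cdot 2 - 10\right) = - 10 \left(4 - 10\right) = \left(-10\right) \left(-6\right) = 60$)
$3750 \left(Q{\left(U{\left(3 \right)} \right)} + j\right) = 3750 \left(\left(-4 + 2 \left(- \frac{1}{3}\right)\right) + 60\right) = 3750 \left(\left(-4 - \frac{2}{3}\right) + 60\right) = 3750 \left(- \frac{14}{3} + 60\right) = 3750 \cdot \frac{166}{3} = 207500$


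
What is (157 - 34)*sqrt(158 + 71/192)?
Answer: 41*sqrt(91221)/8 ≈ 1547.9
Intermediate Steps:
(157 - 34)*sqrt(158 + 71/192) = 123*sqrt(158 + 71*(1/192)) = 123*sqrt(158 + 71/192) = 123*sqrt(30407/192) = 123*(sqrt(91221)/24) = 41*sqrt(91221)/8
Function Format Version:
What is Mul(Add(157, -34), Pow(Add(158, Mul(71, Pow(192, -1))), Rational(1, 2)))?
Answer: Mul(Rational(41, 8), Pow(91221, Rational(1, 2))) ≈ 1547.9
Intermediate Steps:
Mul(Add(157, -34), Pow(Add(158, Mul(71, Pow(192, -1))), Rational(1, 2))) = Mul(123, Pow(Add(158, Mul(71, Rational(1, 192))), Rational(1, 2))) = Mul(123, Pow(Add(158, Rational(71, 192)), Rational(1, 2))) = Mul(123, Pow(Rational(30407, 192), Rational(1, 2))) = Mul(123, Mul(Rational(1, 24), Pow(91221, Rational(1, 2)))) = Mul(Rational(41, 8), Pow(91221, Rational(1, 2)))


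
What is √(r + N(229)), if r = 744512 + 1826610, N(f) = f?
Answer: √2571351 ≈ 1603.5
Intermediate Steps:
r = 2571122
√(r + N(229)) = √(2571122 + 229) = √2571351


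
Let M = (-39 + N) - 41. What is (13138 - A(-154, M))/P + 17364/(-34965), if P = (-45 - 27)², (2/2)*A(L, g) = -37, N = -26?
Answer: 13727737/6713280 ≈ 2.0449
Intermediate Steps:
M = -106 (M = (-39 - 26) - 41 = -65 - 41 = -106)
A(L, g) = -37
P = 5184 (P = (-72)² = 5184)
(13138 - A(-154, M))/P + 17364/(-34965) = (13138 - 1*(-37))/5184 + 17364/(-34965) = (13138 + 37)*(1/5184) + 17364*(-1/34965) = 13175*(1/5184) - 5788/11655 = 13175/5184 - 5788/11655 = 13727737/6713280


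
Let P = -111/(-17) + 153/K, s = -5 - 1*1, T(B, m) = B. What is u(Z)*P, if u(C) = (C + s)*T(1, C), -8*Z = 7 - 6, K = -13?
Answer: 28371/884 ≈ 32.094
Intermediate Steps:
Z = -⅛ (Z = -(7 - 6)/8 = -⅛*1 = -⅛ ≈ -0.12500)
s = -6 (s = -5 - 1 = -6)
u(C) = -6 + C (u(C) = (C - 6)*1 = (-6 + C)*1 = -6 + C)
P = -1158/221 (P = -111/(-17) + 153/(-13) = -111*(-1/17) + 153*(-1/13) = 111/17 - 153/13 = -1158/221 ≈ -5.2398)
u(Z)*P = (-6 - ⅛)*(-1158/221) = -49/8*(-1158/221) = 28371/884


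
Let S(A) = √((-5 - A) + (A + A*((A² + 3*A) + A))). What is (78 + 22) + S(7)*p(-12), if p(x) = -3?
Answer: 100 - 3*√534 ≈ 30.675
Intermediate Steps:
S(A) = √(-5 + A*(A² + 4*A)) (S(A) = √((-5 - A) + (A + A*(A² + 4*A))) = √(-5 + A*(A² + 4*A)))
(78 + 22) + S(7)*p(-12) = (78 + 22) + √(-5 + 7³ + 4*7²)*(-3) = 100 + √(-5 + 343 + 4*49)*(-3) = 100 + √(-5 + 343 + 196)*(-3) = 100 + √534*(-3) = 100 - 3*√534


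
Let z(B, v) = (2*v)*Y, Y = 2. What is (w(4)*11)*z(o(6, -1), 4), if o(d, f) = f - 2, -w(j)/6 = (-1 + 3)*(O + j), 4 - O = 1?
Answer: -14784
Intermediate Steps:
O = 3 (O = 4 - 1*1 = 4 - 1 = 3)
w(j) = -36 - 12*j (w(j) = -6*(-1 + 3)*(3 + j) = -12*(3 + j) = -6*(6 + 2*j) = -36 - 12*j)
o(d, f) = -2 + f
z(B, v) = 4*v (z(B, v) = (2*v)*2 = 4*v)
(w(4)*11)*z(o(6, -1), 4) = ((-36 - 12*4)*11)*(4*4) = ((-36 - 48)*11)*16 = -84*11*16 = -924*16 = -14784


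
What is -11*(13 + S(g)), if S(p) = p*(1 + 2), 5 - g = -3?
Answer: -407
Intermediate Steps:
g = 8 (g = 5 - 1*(-3) = 5 + 3 = 8)
S(p) = 3*p (S(p) = p*3 = 3*p)
-11*(13 + S(g)) = -11*(13 + 3*8) = -11*(13 + 24) = -11*37 = -407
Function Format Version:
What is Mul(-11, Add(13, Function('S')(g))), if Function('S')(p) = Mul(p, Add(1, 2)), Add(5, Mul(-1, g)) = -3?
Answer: -407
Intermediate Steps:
g = 8 (g = Add(5, Mul(-1, -3)) = Add(5, 3) = 8)
Function('S')(p) = Mul(3, p) (Function('S')(p) = Mul(p, 3) = Mul(3, p))
Mul(-11, Add(13, Function('S')(g))) = Mul(-11, Add(13, Mul(3, 8))) = Mul(-11, Add(13, 24)) = Mul(-11, 37) = -407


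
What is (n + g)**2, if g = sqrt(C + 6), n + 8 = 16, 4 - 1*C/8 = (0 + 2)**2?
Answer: (8 + sqrt(6))**2 ≈ 109.19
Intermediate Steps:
C = 0 (C = 32 - 8*(0 + 2)**2 = 32 - 8*2**2 = 32 - 8*4 = 32 - 32 = 0)
n = 8 (n = -8 + 16 = 8)
g = sqrt(6) (g = sqrt(0 + 6) = sqrt(6) ≈ 2.4495)
(n + g)**2 = (8 + sqrt(6))**2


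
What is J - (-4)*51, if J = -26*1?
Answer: 178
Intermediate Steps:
J = -26
J - (-4)*51 = -26 - (-4)*51 = -26 - 1*(-204) = -26 + 204 = 178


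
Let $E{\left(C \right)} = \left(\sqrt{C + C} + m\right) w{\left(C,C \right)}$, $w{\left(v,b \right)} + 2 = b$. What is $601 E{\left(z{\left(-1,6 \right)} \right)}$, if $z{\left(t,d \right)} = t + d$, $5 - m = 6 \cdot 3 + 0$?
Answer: $-23439 + 1803 \sqrt{10} \approx -17737.0$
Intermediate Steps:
$w{\left(v,b \right)} = -2 + b$
$m = -13$ ($m = 5 - \left(6 \cdot 3 + 0\right) = 5 - \left(18 + 0\right) = 5 - 18 = -13$)
$z{\left(t,d \right)} = d + t$
$E{\left(C \right)} = \left(-13 + \sqrt{2} \sqrt{C}\right) \left(-2 + C\right)$ ($E{\left(C \right)} = \left(\sqrt{C + C} - 13\right) \left(-2 + C\right) = \left(\sqrt{2 C} - 13\right) \left(-2 + C\right) = \left(\sqrt{2} \sqrt{C} - 13\right) \left(-2 + C\right) = \left(-13 + \sqrt{2} \sqrt{C}\right) \left(-2 + C\right)$)
$601 E{\left(z{\left(-1,6 \right)} \right)} = 601 \left(-13 + \sqrt{2} \sqrt{6 - 1}\right) \left(-2 + \left(6 - 1\right)\right) = 601 \left(-13 + \sqrt{2} \sqrt{5}\right) \left(-2 + 5\right) = 601 \left(-13 + \sqrt{10}\right) 3 = 601 \left(-39 + 3 \sqrt{10}\right) = -23439 + 1803 \sqrt{10}$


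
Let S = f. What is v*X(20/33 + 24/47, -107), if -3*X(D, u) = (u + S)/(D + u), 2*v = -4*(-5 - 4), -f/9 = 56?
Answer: -5685966/164225 ≈ -34.623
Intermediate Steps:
f = -504 (f = -9*56 = -504)
S = -504
v = 18 (v = (-4*(-5 - 4))/2 = (-4*(-9))/2 = (½)*36 = 18)
X(D, u) = -(-504 + u)/(3*(D + u)) (X(D, u) = -(u - 504)/(3*(D + u)) = -(-504 + u)/(3*(D + u)))
v*X(20/33 + 24/47, -107) = 18*((168 - ⅓*(-107))/((20/33 + 24/47) - 107)) = 18*((168 + 107/3)/((20*(1/33) + 24*(1/47)) - 107)) = 18*((611/3)/((20/33 + 24/47) - 107)) = 18*((611/3)/(1732/1551 - 107)) = 18*((611/3)/(-164225/1551)) = 18*(-1551/164225*611/3) = 18*(-315887/164225) = -5685966/164225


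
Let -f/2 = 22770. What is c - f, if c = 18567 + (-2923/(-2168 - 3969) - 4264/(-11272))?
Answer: 554342734059/8647033 ≈ 64108.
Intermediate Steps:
f = -45540 (f = -2*22770 = -45540)
c = 160556851239/8647033 (c = 18567 + (-2923/(-6137) - 4264*(-1/11272)) = 18567 + (-2923*(-1/6137) + 533/1409) = 18567 + (2923/6137 + 533/1409) = 18567 + 7389528/8647033 = 160556851239/8647033 ≈ 18568.)
c - f = 160556851239/8647033 - 1*(-45540) = 160556851239/8647033 + 45540 = 554342734059/8647033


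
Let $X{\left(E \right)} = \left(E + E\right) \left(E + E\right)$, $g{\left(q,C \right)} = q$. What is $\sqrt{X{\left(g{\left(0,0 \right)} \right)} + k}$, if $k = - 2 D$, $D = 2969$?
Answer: $i \sqrt{5938} \approx 77.058 i$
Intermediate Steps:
$X{\left(E \right)} = 4 E^{2}$ ($X{\left(E \right)} = 2 E 2 E = 4 E^{2}$)
$k = -5938$ ($k = \left(-2\right) 2969 = -5938$)
$\sqrt{X{\left(g{\left(0,0 \right)} \right)} + k} = \sqrt{4 \cdot 0^{2} - 5938} = \sqrt{4 \cdot 0 - 5938} = \sqrt{0 - 5938} = \sqrt{-5938} = i \sqrt{5938}$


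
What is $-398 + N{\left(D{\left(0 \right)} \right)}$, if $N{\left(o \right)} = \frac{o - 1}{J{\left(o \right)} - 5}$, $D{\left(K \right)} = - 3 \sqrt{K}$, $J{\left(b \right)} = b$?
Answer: $- \frac{1989}{5} \approx -397.8$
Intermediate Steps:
$N{\left(o \right)} = \frac{-1 + o}{-5 + o}$ ($N{\left(o \right)} = \frac{o - 1}{o - 5} = \frac{-1 + o}{-5 + o}$)
$-398 + N{\left(D{\left(0 \right)} \right)} = -398 + \frac{-1 - 3 \sqrt{0}}{-5 - 3 \sqrt{0}} = -398 + \frac{-1 - 0}{-5 - 0} = -398 + \frac{-1 + 0}{-5 + 0} = -398 + \frac{1}{-5} \left(-1\right) = -398 - - \frac{1}{5} = -398 + \frac{1}{5} = - \frac{1989}{5}$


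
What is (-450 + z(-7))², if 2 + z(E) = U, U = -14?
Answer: 217156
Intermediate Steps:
z(E) = -16 (z(E) = -2 - 14 = -16)
(-450 + z(-7))² = (-450 - 16)² = (-466)² = 217156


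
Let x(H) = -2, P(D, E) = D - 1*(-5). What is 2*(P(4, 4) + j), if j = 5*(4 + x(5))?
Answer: 38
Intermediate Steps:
P(D, E) = 5 + D (P(D, E) = D + 5 = 5 + D)
j = 10 (j = 5*(4 - 2) = 5*2 = 10)
2*(P(4, 4) + j) = 2*((5 + 4) + 10) = 2*(9 + 10) = 2*19 = 38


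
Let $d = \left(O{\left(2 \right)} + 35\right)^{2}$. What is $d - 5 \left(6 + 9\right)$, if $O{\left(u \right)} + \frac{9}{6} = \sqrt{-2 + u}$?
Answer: $\frac{4189}{4} \approx 1047.3$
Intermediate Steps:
$O{\left(u \right)} = - \frac{3}{2} + \sqrt{-2 + u}$
$d = \frac{4489}{4}$ ($d = \left(\left(- \frac{3}{2} + \sqrt{-2 + 2}\right) + 35\right)^{2} = \left(\left(- \frac{3}{2} + \sqrt{0}\right) + 35\right)^{2} = \left(\left(- \frac{3}{2} + 0\right) + 35\right)^{2} = \left(- \frac{3}{2} + 35\right)^{2} = \left(\frac{67}{2}\right)^{2} = \frac{4489}{4} \approx 1122.3$)
$d - 5 \left(6 + 9\right) = \frac{4489}{4} - 5 \left(6 + 9\right) = \frac{4489}{4} - 75 = \frac{4189}{4}$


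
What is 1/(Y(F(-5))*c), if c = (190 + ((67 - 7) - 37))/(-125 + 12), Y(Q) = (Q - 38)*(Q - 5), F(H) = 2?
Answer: -113/23004 ≈ -0.0049122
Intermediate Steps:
Y(Q) = (-38 + Q)*(-5 + Q)
c = -213/113 (c = (190 + (60 - 37))/(-113) = (190 + 23)*(-1/113) = 213*(-1/113) = -213/113 ≈ -1.8850)
1/(Y(F(-5))*c) = 1/((190 + 2**2 - 43*2)*(-213/113)) = 1/((190 + 4 - 86)*(-213/113)) = 1/(108*(-213/113)) = 1/(-23004/113) = -113/23004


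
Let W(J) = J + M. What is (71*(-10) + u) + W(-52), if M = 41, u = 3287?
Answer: 2566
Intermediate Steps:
W(J) = 41 + J (W(J) = J + 41 = 41 + J)
(71*(-10) + u) + W(-52) = (71*(-10) + 3287) + (41 - 52) = (-710 + 3287) - 11 = 2577 - 11 = 2566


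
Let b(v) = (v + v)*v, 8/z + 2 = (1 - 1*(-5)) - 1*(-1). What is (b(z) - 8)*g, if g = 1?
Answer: -72/25 ≈ -2.8800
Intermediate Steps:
z = 8/5 (z = 8/(-2 + ((1 - 1*(-5)) - 1*(-1))) = 8/(-2 + ((1 + 5) + 1)) = 8/(-2 + (6 + 1)) = 8/(-2 + 7) = 8/5 ≈ 1.6000)
b(v) = 2*v² (b(v) = (2*v)*v = 2*v²)
(b(z) - 8)*g = (2*(8/5)² - 8)*1 = (2*(64/25) - 8)*1 = (128/25 - 8)*1 = -72/25*1 = -72/25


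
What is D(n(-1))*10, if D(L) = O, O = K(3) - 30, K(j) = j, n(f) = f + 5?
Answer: -270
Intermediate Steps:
n(f) = 5 + f
O = -27 (O = 3 - 30 = -27)
D(L) = -27
D(n(-1))*10 = -27*10 = -270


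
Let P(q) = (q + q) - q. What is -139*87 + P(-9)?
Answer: -12102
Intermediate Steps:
P(q) = q (P(q) = 2*q - q = q)
-139*87 + P(-9) = -139*87 - 9 = -12093 - 9 = -12102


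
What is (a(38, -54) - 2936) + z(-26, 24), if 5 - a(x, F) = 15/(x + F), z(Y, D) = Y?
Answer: -47297/16 ≈ -2956.1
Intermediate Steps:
a(x, F) = 5 - 15/(F + x) (a(x, F) = 5 - 15/(x + F) = 5 - 15/(F + x))
(a(38, -54) - 2936) + z(-26, 24) = (5*(-3 - 54 + 38)/(-54 + 38) - 2936) - 26 = (5*(-19)/(-16) - 2936) - 26 = (5*(-1/16)*(-19) - 2936) - 26 = (95/16 - 2936) - 26 = -46881/16 - 26 = -47297/16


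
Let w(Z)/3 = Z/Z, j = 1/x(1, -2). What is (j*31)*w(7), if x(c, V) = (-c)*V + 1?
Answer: 31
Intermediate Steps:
x(c, V) = 1 - V*c (x(c, V) = -V*c + 1 = 1 - V*c)
j = ⅓ (j = 1/(1 - 1*(-2)*1) = 1/(1 + 2) = 1/3 = ⅓ ≈ 0.33333)
w(Z) = 3 (w(Z) = 3*(Z/Z) = 3*1 = 3)
(j*31)*w(7) = ((⅓)*31)*3 = (31/3)*3 = 31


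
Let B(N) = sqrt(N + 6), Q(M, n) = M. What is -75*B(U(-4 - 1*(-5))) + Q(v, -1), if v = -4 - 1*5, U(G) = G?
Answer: -9 - 75*sqrt(7) ≈ -207.43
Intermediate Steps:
v = -9 (v = -4 - 5 = -9)
B(N) = sqrt(6 + N)
-75*B(U(-4 - 1*(-5))) + Q(v, -1) = -75*sqrt(6 + (-4 - 1*(-5))) - 9 = -75*sqrt(6 + (-4 + 5)) - 9 = -75*sqrt(6 + 1) - 9 = -75*sqrt(7) - 9 = -9 - 75*sqrt(7)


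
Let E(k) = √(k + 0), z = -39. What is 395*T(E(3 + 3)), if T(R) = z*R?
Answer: -15405*√6 ≈ -37734.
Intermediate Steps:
E(k) = √k
T(R) = -39*R
395*T(E(3 + 3)) = 395*(-39*√(3 + 3)) = 395*(-39*√6) = -15405*√6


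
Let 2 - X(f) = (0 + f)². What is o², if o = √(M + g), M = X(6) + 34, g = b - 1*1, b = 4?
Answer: 3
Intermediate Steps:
X(f) = 2 - f² (X(f) = 2 - (0 + f)² = 2 - f²)
g = 3 (g = 4 - 1*1 = 4 - 1 = 3)
M = 0 (M = (2 - 1*6²) + 34 = (2 - 1*36) + 34 = (2 - 36) + 34 = -34 + 34 = 0)
o = √3 (o = √(0 + 3) = √3 ≈ 1.7320)
o² = (√3)² = 3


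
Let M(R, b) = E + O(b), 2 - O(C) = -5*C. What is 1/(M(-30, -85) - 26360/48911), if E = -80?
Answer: -48911/24628593 ≈ -0.0019859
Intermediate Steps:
O(C) = 2 + 5*C (O(C) = 2 - (-5)*C = 2 + 5*C)
M(R, b) = -78 + 5*b (M(R, b) = -80 + (2 + 5*b) = -78 + 5*b)
1/(M(-30, -85) - 26360/48911) = 1/((-78 + 5*(-85)) - 26360/48911) = 1/((-78 - 425) - 26360*1/48911) = 1/(-503 - 26360/48911) = 1/(-24628593/48911) = -48911/24628593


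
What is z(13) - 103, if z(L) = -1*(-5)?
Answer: -98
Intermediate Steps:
z(L) = 5
z(13) - 103 = 5 - 103 = -98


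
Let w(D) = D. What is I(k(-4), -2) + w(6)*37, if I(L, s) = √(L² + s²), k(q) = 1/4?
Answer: 222 + √65/4 ≈ 224.02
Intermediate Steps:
k(q) = ¼
I(k(-4), -2) + w(6)*37 = √((¼)² + (-2)²) + 6*37 = √(1/16 + 4) + 222 = √(65/16) + 222 = √65/4 + 222 = 222 + √65/4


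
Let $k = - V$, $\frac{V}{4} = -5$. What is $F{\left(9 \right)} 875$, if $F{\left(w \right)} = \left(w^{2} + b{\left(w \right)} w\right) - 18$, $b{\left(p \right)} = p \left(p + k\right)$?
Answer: $2110500$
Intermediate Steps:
$V = -20$ ($V = 4 \left(-5\right) = -20$)
$k = 20$ ($k = \left(-1\right) \left(-20\right) = 20$)
$b{\left(p \right)} = p \left(20 + p\right)$ ($b{\left(p \right)} = p \left(p + 20\right) = p \left(20 + p\right)$)
$F{\left(w \right)} = -18 + w^{2} + w^{2} \left(20 + w\right)$ ($F{\left(w \right)} = \left(w^{2} + w \left(20 + w\right) w\right) - 18 = \left(w^{2} + w^{2} \left(20 + w\right)\right) - 18 = -18 + w^{2} + w^{2} \left(20 + w\right)$)
$F{\left(9 \right)} 875 = \left(-18 + 9^{3} + 21 \cdot 9^{2}\right) 875 = \left(-18 + 729 + 21 \cdot 81\right) 875 = \left(-18 + 729 + 1701\right) 875 = 2412 \cdot 875 = 2110500$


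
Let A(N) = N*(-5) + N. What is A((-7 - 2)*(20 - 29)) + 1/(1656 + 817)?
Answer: -801251/2473 ≈ -324.00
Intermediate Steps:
A(N) = -4*N (A(N) = -5*N + N = -4*N)
A((-7 - 2)*(20 - 29)) + 1/(1656 + 817) = -4*(-7 - 2)*(20 - 29) + 1/(1656 + 817) = -(-36)*(-9) + 1/2473 = -4*81 + 1/2473 = -324 + 1/2473 = -801251/2473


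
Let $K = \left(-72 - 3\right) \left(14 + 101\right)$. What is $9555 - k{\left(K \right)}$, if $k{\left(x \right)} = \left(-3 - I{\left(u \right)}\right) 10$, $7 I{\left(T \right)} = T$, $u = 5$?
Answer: $\frac{67145}{7} \approx 9592.1$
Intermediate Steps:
$I{\left(T \right)} = \frac{T}{7}$
$K = -8625$ ($K = \left(-75\right) 115 = -8625$)
$k{\left(x \right)} = - \frac{260}{7}$ ($k{\left(x \right)} = \left(-3 - \frac{1}{7} \cdot 5\right) 10 = \left(-3 - \frac{5}{7}\right) 10 = \left(- \frac{26}{7}\right) 10 = - \frac{260}{7}$)
$9555 - k{\left(K \right)} = 9555 - - \frac{260}{7} = 9555 + \frac{260}{7} = \frac{67145}{7}$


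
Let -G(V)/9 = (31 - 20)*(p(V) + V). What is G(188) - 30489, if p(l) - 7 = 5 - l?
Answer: -31677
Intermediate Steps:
p(l) = 12 - l (p(l) = 7 + (5 - l) = 12 - l)
G(V) = -1188 (G(V) = -9*(31 - 20)*((12 - V) + V) = -99*12 = -9*132 = -1188)
G(188) - 30489 = -1188 - 30489 = -31677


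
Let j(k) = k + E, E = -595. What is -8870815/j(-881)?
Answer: 8870815/1476 ≈ 6010.0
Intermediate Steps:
j(k) = -595 + k (j(k) = k - 595 = -595 + k)
-8870815/j(-881) = -8870815/(-595 - 881) = -8870815/(-1476) = -8870815*(-1/1476) = 8870815/1476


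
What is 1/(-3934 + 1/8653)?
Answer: -8653/34040901 ≈ -0.00025419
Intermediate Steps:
1/(-3934 + 1/8653) = 1/(-34040901/8653) = -8653/34040901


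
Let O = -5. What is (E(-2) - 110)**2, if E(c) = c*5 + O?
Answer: 15625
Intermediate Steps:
E(c) = -5 + 5*c (E(c) = c*5 - 5 = 5*c - 5 = -5 + 5*c)
(E(-2) - 110)**2 = ((-5 + 5*(-2)) - 110)**2 = ((-5 - 10) - 110)**2 = (-15 - 110)**2 = (-125)**2 = 15625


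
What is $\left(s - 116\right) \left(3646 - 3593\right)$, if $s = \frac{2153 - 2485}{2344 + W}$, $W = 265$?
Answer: $- \frac{16057728}{2609} \approx -6154.7$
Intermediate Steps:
$s = - \frac{332}{2609}$ ($s = \frac{2153 - 2485}{2344 + 265} = - \frac{332}{2609} \approx -0.12725$)
$\left(s - 116\right) \left(3646 - 3593\right) = \left(- \frac{332}{2609} - 116\right) \left(3646 - 3593\right) = \left(- \frac{302976}{2609}\right) 53 = - \frac{16057728}{2609}$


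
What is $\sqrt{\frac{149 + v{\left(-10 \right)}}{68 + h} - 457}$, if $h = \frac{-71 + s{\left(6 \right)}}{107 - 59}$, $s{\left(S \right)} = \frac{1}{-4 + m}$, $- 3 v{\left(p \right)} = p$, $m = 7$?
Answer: $\frac{i \sqrt{2608229245}}{2395} \approx 21.324 i$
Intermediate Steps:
$v{\left(p \right)} = - \frac{p}{3}$
$s{\left(S \right)} = \frac{1}{3}$ ($s{\left(S \right)} = \frac{1}{-4 + 7} = \frac{1}{3}$)
$h = - \frac{53}{36}$ ($h = \frac{-71 + \frac{1}{3}}{107 - 59} = - \frac{212}{3 \cdot 48} = \left(- \frac{212}{3}\right) \frac{1}{48} = - \frac{53}{36} \approx -1.4722$)
$\sqrt{\frac{149 + v{\left(-10 \right)}}{68 + h} - 457} = \sqrt{\frac{149 - - \frac{10}{3}}{68 - \frac{53}{36}} - 457} = \sqrt{\frac{149 + \frac{10}{3}}{\frac{2395}{36}} - 457} = \sqrt{\frac{457}{3} \cdot \frac{36}{2395} - 457} = \sqrt{\frac{5484}{2395} - 457} = \sqrt{- \frac{1089031}{2395}} = \frac{i \sqrt{2608229245}}{2395}$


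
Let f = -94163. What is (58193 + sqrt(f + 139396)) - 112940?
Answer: -54747 + sqrt(45233) ≈ -54534.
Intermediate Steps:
(58193 + sqrt(f + 139396)) - 112940 = (58193 + sqrt(-94163 + 139396)) - 112940 = (58193 + sqrt(45233)) - 112940 = -54747 + sqrt(45233)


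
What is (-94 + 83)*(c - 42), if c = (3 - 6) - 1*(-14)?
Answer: 341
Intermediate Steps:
c = 11 (c = -3 + 14 = 11)
(-94 + 83)*(c - 42) = (-94 + 83)*(11 - 42) = -11*(-31) = 341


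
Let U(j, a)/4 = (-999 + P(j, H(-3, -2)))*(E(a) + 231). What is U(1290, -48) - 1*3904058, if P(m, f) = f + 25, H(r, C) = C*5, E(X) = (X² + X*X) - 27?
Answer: -22844090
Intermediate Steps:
E(X) = -27 + 2*X² (E(X) = (X² + X²) - 27 = 2*X² - 27 = -27 + 2*X²)
H(r, C) = 5*C
P(m, f) = 25 + f
U(j, a) = -802944 - 7872*a² (U(j, a) = 4*((-999 + (25 + 5*(-2)))*((-27 + 2*a²) + 231)) = 4*((-999 + (25 - 10))*(204 + 2*a²)) = 4*((-999 + 15)*(204 + 2*a²)) = 4*(-984*(204 + 2*a²)) = 4*(-200736 - 1968*a²) = -802944 - 7872*a²)
U(1290, -48) - 1*3904058 = (-802944 - 7872*(-48)²) - 1*3904058 = (-802944 - 7872*2304) - 3904058 = (-802944 - 18137088) - 3904058 = -18940032 - 3904058 = -22844090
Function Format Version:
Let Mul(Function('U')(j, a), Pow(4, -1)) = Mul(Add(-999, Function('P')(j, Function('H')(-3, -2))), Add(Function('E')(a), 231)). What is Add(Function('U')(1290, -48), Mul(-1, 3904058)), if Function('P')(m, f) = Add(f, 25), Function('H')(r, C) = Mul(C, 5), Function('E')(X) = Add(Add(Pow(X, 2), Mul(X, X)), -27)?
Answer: -22844090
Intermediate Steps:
Function('E')(X) = Add(-27, Mul(2, Pow(X, 2))) (Function('E')(X) = Add(Add(Pow(X, 2), Pow(X, 2)), -27) = Add(Mul(2, Pow(X, 2)), -27) = Add(-27, Mul(2, Pow(X, 2))))
Function('H')(r, C) = Mul(5, C)
Function('P')(m, f) = Add(25, f)
Function('U')(j, a) = Add(-802944, Mul(-7872, Pow(a, 2))) (Function('U')(j, a) = Mul(4, Mul(Add(-999, Add(25, Mul(5, -2))), Add(Add(-27, Mul(2, Pow(a, 2))), 231))) = Mul(4, Mul(Add(-999, Add(25, -10)), Add(204, Mul(2, Pow(a, 2))))) = Mul(4, Mul(Add(-999, 15), Add(204, Mul(2, Pow(a, 2))))) = Mul(4, Mul(-984, Add(204, Mul(2, Pow(a, 2))))) = Mul(4, Add(-200736, Mul(-1968, Pow(a, 2)))) = Add(-802944, Mul(-7872, Pow(a, 2))))
Add(Function('U')(1290, -48), Mul(-1, 3904058)) = Add(Add(-802944, Mul(-7872, Pow(-48, 2))), Mul(-1, 3904058)) = Add(Add(-802944, Mul(-7872, 2304)), -3904058) = Add(Add(-802944, -18137088), -3904058) = Add(-18940032, -3904058) = -22844090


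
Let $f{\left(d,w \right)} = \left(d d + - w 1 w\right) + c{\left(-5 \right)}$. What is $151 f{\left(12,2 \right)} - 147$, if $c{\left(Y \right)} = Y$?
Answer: $20238$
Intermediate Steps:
$f{\left(d,w \right)} = -5 + d^{2} - w^{2}$ ($f{\left(d,w \right)} = \left(d d + - w 1 w\right) - 5 = \left(d^{2} + - w w\right) - 5 = \left(d^{2} - w^{2}\right) - 5 = -5 + d^{2} - w^{2}$)
$151 f{\left(12,2 \right)} - 147 = 151 \left(-5 + 12^{2} - 2^{2}\right) - 147 = 151 \left(-5 + 144 - 4\right) - 147 = 151 \cdot 135 - 147 = 20385 - 147 = 20238$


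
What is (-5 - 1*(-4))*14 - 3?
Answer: -17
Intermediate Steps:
(-5 - 1*(-4))*14 - 3 = (-5 + 4)*14 - 3 = -1*14 - 3 = -14 - 3 = -17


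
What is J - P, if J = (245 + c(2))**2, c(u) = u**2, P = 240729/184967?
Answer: 11467898238/184967 ≈ 62000.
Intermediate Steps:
P = 240729/184967 (P = 240729*(1/184967) = 240729/184967 ≈ 1.3015)
J = 62001 (J = (245 + 2**2)**2 = (245 + 4)**2 = 249**2 = 62001)
J - P = 62001 - 1*240729/184967 = 62001 - 240729/184967 = 11467898238/184967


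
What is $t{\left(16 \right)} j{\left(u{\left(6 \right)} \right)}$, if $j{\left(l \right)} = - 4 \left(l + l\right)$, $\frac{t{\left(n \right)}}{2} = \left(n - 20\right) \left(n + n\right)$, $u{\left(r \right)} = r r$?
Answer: $73728$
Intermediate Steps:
$u{\left(r \right)} = r^{2}$
$t{\left(n \right)} = 4 n \left(-20 + n\right)$ ($t{\left(n \right)} = 2 \left(n - 20\right) \left(n + n\right) = 2 \left(-20 + n\right) 2 n = 2 \cdot 2 n \left(-20 + n\right) = 4 n \left(-20 + n\right)$)
$j{\left(l \right)} = - 8 l$ ($j{\left(l \right)} = - 4 \cdot 2 l = - 8 l$)
$t{\left(16 \right)} j{\left(u{\left(6 \right)} \right)} = 4 \cdot 16 \left(-20 + 16\right) \left(- 8 \cdot 6^{2}\right) = 4 \cdot 16 \left(-4\right) \left(\left(-8\right) 36\right) = \left(-256\right) \left(-288\right) = 73728$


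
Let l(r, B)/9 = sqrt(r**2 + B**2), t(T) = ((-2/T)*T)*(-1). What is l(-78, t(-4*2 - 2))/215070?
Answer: 3*sqrt(1522)/35845 ≈ 0.0032651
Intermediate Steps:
t(T) = 2 (t(T) = -2*(-1) = 2)
l(r, B) = 9*sqrt(B**2 + r**2) (l(r, B) = 9*sqrt(r**2 + B**2) = 9*sqrt(B**2 + r**2))
l(-78, t(-4*2 - 2))/215070 = (9*sqrt(2**2 + (-78)**2))/215070 = (9*sqrt(4 + 6084))*(1/215070) = (9*sqrt(6088))*(1/215070) = (9*(2*sqrt(1522)))*(1/215070) = (18*sqrt(1522))*(1/215070) = 3*sqrt(1522)/35845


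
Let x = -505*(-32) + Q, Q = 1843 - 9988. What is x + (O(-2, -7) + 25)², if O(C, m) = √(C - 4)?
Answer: 8634 + 50*I*√6 ≈ 8634.0 + 122.47*I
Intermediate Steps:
Q = -8145
O(C, m) = √(-4 + C)
x = 8015 (x = -505*(-32) - 8145 = 16160 - 8145 = 8015)
x + (O(-2, -7) + 25)² = 8015 + (√(-4 - 2) + 25)² = 8015 + (√(-6) + 25)² = 8015 + (I*√6 + 25)² = 8015 + (25 + I*√6)²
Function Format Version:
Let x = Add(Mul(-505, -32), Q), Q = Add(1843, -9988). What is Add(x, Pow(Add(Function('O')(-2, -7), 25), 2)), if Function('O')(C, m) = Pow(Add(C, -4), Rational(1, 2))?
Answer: Add(8634, Mul(50, I, Pow(6, Rational(1, 2)))) ≈ Add(8634.0, Mul(122.47, I))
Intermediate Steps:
Q = -8145
Function('O')(C, m) = Pow(Add(-4, C), Rational(1, 2))
x = 8015 (x = Add(Mul(-505, -32), -8145) = Add(16160, -8145) = 8015)
Add(x, Pow(Add(Function('O')(-2, -7), 25), 2)) = Add(8015, Pow(Add(Pow(Add(-4, -2), Rational(1, 2)), 25), 2)) = Add(8015, Pow(Add(Pow(-6, Rational(1, 2)), 25), 2)) = Add(8015, Pow(Add(Mul(I, Pow(6, Rational(1, 2))), 25), 2)) = Add(8015, Pow(Add(25, Mul(I, Pow(6, Rational(1, 2)))), 2))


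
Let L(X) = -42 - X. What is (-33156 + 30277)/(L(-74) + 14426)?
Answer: -2879/14458 ≈ -0.19913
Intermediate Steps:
(-33156 + 30277)/(L(-74) + 14426) = (-33156 + 30277)/((-42 - 1*(-74)) + 14426) = -2879/((-42 + 74) + 14426) = -2879/(32 + 14426) = -2879/14458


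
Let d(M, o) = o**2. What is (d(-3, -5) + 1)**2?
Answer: 676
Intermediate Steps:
(d(-3, -5) + 1)**2 = ((-5)**2 + 1)**2 = (25 + 1)**2 = 26**2 = 676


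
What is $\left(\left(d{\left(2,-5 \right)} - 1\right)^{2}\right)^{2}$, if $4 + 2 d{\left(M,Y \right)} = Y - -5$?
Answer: $81$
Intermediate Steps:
$d{\left(M,Y \right)} = \frac{1}{2} + \frac{Y}{2}$ ($d{\left(M,Y \right)} = -2 + \frac{Y - -5}{2} = -2 + \frac{Y + 5}{2} = -2 + \frac{5 + Y}{2} = -2 + \left(\frac{5}{2} + \frac{Y}{2}\right) = \frac{1}{2} + \frac{Y}{2}$)
$\left(\left(d{\left(2,-5 \right)} - 1\right)^{2}\right)^{2} = \left(\left(\left(\frac{1}{2} + \frac{1}{2} \left(-5\right)\right) - 1\right)^{2}\right)^{2} = \left(\left(\left(\frac{1}{2} - \frac{5}{2}\right) - 1\right)^{2}\right)^{2} = \left(\left(-2 - 1\right)^{2}\right)^{2} = \left(\left(-3\right)^{2}\right)^{2} = 9^{2} = 81$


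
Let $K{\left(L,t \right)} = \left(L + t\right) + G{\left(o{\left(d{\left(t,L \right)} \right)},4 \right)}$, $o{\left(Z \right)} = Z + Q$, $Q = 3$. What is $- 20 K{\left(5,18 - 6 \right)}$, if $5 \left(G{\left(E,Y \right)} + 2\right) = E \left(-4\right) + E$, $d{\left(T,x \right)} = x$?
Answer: $-204$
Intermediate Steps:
$o{\left(Z \right)} = 3 + Z$ ($o{\left(Z \right)} = Z + 3 = 3 + Z$)
$G{\left(E,Y \right)} = -2 - \frac{3 E}{5}$ ($G{\left(E,Y \right)} = -2 + \frac{E \left(-4\right) + E}{5} = -2 + \frac{- 4 E + E}{5} = -2 + \frac{\left(-3\right) E}{5} = -2 - \frac{3 E}{5}$)
$K{\left(L,t \right)} = - \frac{19}{5} + t + \frac{2 L}{5}$ ($K{\left(L,t \right)} = \left(L + t\right) - \left(2 + \frac{3 \left(3 + L\right)}{5}\right) = \left(L + t\right) - \left(\frac{19}{5} + \frac{3 L}{5}\right) = - \frac{19}{5} + t + \frac{2 L}{5}$)
$- 20 K{\left(5,18 - 6 \right)} = - 20 \left(- \frac{19}{5} + \left(18 - 6\right) + \frac{2}{5} \cdot 5\right) = - 20 \left(- \frac{19}{5} + \left(18 - 6\right) + 2\right) = - 20 \left(- \frac{19}{5} + 12 + 2\right) = \left(-20\right) \frac{51}{5} = -204$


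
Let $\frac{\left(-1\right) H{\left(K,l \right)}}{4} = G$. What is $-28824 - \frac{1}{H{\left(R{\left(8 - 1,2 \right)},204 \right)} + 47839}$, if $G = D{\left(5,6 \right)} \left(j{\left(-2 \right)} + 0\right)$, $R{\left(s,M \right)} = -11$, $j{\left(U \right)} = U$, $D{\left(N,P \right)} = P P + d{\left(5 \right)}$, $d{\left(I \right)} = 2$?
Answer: $- \frac{1387673833}{48143} \approx -28824.0$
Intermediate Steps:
$D{\left(N,P \right)} = 2 + P^{2}$ ($D{\left(N,P \right)} = P P + 2 = P^{2} + 2 = 2 + P^{2}$)
$G = -76$ ($G = \left(2 + 6^{2}\right) \left(-2 + 0\right) = \left(2 + 36\right) \left(-2\right) = 38 \left(-2\right) = -76$)
$H{\left(K,l \right)} = 304$ ($H{\left(K,l \right)} = \left(-4\right) \left(-76\right) = 304$)
$-28824 - \frac{1}{H{\left(R{\left(8 - 1,2 \right)},204 \right)} + 47839} = -28824 - \frac{1}{304 + 47839} = -28824 - \frac{1}{48143} = - \frac{1387673833}{48143}$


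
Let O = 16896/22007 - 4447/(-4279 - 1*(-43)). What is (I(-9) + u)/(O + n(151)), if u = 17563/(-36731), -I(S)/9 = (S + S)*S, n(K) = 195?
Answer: -4994010772308372/673927852627975 ≈ -7.4103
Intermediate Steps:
I(S) = -18*S**2 (I(S) = -9*(S + S)*S = -9*2*S*S = -18*S**2)
O = 169436585/93221652 (O = 16896*(1/22007) - 4447/(-4279 + 43) = 16896/22007 - 4447/(-4236) = 16896/22007 - 4447*(-1/4236) = 16896/22007 + 4447/4236 = 169436585/93221652 ≈ 1.8176)
u = -17563/36731 (u = 17563*(-1/36731) = -17563/36731 ≈ -0.47815)
(I(-9) + u)/(O + n(151)) = (-18*(-9)**2 - 17563/36731)/(169436585/93221652 + 195) = (-18*81 - 17563/36731)/(18347658725/93221652) = (-1458 - 17563/36731)*(93221652/18347658725) = -53571361/36731*93221652/18347658725 = -4994010772308372/673927852627975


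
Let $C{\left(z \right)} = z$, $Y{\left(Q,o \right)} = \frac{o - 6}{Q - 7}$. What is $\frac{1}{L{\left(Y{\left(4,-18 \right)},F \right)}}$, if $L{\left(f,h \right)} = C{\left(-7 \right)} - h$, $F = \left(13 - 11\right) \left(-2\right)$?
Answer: $- \frac{1}{3} \approx -0.33333$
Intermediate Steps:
$Y{\left(Q,o \right)} = \frac{-6 + o}{-7 + Q}$
$F = -4$ ($F = 2 \left(-2\right) = -4$)
$L{\left(f,h \right)} = -7 - h$
$\frac{1}{L{\left(Y{\left(4,-18 \right)},F \right)}} = \frac{1}{-7 - -4} = \frac{1}{-7 + 4} = \frac{1}{-3} = - \frac{1}{3}$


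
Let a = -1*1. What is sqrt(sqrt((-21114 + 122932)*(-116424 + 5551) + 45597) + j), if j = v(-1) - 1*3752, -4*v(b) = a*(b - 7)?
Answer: sqrt(-3754 + I*sqrt(11288821517)) ≈ 226.45 + 234.59*I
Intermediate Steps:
a = -1
v(b) = -7/4 + b/4 (v(b) = -(-1)*(b - 7)/4 = -(-1)*(-7 + b)/4 = -(7 - b)/4 = -7/4 + b/4)
j = -3754 (j = (-7/4 + (1/4)*(-1)) - 1*3752 = (-7/4 - 1/4) - 3752 = -2 - 3752 = -3754)
sqrt(sqrt((-21114 + 122932)*(-116424 + 5551) + 45597) + j) = sqrt(sqrt((-21114 + 122932)*(-116424 + 5551) + 45597) - 3754) = sqrt(sqrt(101818*(-110873) + 45597) - 3754) = sqrt(sqrt(-11288867114 + 45597) - 3754) = sqrt(sqrt(-11288821517) - 3754) = sqrt(I*sqrt(11288821517) - 3754) = sqrt(-3754 + I*sqrt(11288821517))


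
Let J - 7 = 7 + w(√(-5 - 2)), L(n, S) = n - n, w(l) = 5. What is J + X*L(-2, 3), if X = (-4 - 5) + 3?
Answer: 19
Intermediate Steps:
L(n, S) = 0
X = -6 (X = -9 + 3 = -6)
J = 19 (J = 7 + (7 + 5) = 7 + 12 = 19)
J + X*L(-2, 3) = 19 - 6*0 = 19 + 0 = 19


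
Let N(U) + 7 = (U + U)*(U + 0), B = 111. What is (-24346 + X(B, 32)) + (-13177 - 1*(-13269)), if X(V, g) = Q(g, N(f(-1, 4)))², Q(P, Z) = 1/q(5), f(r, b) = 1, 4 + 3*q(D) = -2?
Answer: -97015/4 ≈ -24254.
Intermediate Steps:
q(D) = -2 (q(D) = -4/3 + (⅓)*(-2) = -4/3 - ⅔ = -2)
N(U) = -7 + 2*U² (N(U) = -7 + (U + U)*(U + 0) = -7 + (2*U)*U = -7 + 2*U²)
Q(P, Z) = -½ (Q(P, Z) = 1/(-2) = -½)
X(V, g) = ¼ (X(V, g) = (-½)² = ¼)
(-24346 + X(B, 32)) + (-13177 - 1*(-13269)) = (-24346 + ¼) + (-13177 - 1*(-13269)) = -97383/4 + (-13177 + 13269) = -97383/4 + 92 = -97015/4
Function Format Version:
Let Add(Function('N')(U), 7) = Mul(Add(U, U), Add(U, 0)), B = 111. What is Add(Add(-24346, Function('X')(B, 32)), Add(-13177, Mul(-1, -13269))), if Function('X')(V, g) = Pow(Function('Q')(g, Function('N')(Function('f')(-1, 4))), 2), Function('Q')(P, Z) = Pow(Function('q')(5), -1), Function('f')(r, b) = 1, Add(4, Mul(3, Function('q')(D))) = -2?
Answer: Rational(-97015, 4) ≈ -24254.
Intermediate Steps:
Function('q')(D) = -2 (Function('q')(D) = Add(Rational(-4, 3), Mul(Rational(1, 3), -2)) = Add(Rational(-4, 3), Rational(-2, 3)) = -2)
Function('N')(U) = Add(-7, Mul(2, Pow(U, 2))) (Function('N')(U) = Add(-7, Mul(Add(U, U), Add(U, 0))) = Add(-7, Mul(Mul(2, U), U)) = Add(-7, Mul(2, Pow(U, 2))))
Function('Q')(P, Z) = Rational(-1, 2) (Function('Q')(P, Z) = Pow(-2, -1) = Rational(-1, 2))
Function('X')(V, g) = Rational(1, 4) (Function('X')(V, g) = Pow(Rational(-1, 2), 2) = Rational(1, 4))
Add(Add(-24346, Function('X')(B, 32)), Add(-13177, Mul(-1, -13269))) = Add(Add(-24346, Rational(1, 4)), Add(-13177, Mul(-1, -13269))) = Add(Rational(-97383, 4), Add(-13177, 13269)) = Add(Rational(-97383, 4), 92) = Rational(-97015, 4)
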